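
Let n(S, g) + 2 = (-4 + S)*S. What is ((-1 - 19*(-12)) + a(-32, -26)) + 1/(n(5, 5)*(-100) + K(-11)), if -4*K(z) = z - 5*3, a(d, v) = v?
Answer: 117985/587 ≈ 201.00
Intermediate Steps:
K(z) = 15/4 - z/4 (K(z) = -(z - 5*3)/4 = -(z - 15)/4 = -(-15 + z)/4 = 15/4 - z/4)
n(S, g) = -2 + S*(-4 + S) (n(S, g) = -2 + (-4 + S)*S = -2 + S*(-4 + S))
((-1 - 19*(-12)) + a(-32, -26)) + 1/(n(5, 5)*(-100) + K(-11)) = ((-1 - 19*(-12)) - 26) + 1/((-2 + 5**2 - 4*5)*(-100) + (15/4 - 1/4*(-11))) = ((-1 + 228) - 26) + 1/((-2 + 25 - 20)*(-100) + (15/4 + 11/4)) = (227 - 26) + 1/(3*(-100) + 13/2) = 201 + 1/(-300 + 13/2) = 201 + 1/(-587/2) = 201 - 2/587 = 117985/587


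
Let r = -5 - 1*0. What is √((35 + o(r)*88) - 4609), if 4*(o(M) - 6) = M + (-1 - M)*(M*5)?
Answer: 2*I*√1589 ≈ 79.724*I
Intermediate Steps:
r = -5 (r = -5 + 0 = -5)
o(M) = 6 + M/4 + 5*M*(-1 - M)/4 (o(M) = 6 + (M + (-1 - M)*(M*5))/4 = 6 + (M + (-1 - M)*(5*M))/4 = 6 + (M + 5*M*(-1 - M))/4 = 6 + (M/4 + 5*M*(-1 - M)/4) = 6 + M/4 + 5*M*(-1 - M)/4)
√((35 + o(r)*88) - 4609) = √((35 + (6 - 1*(-5) - 5/4*(-5)²)*88) - 4609) = √((35 + (6 + 5 - 5/4*25)*88) - 4609) = √((35 + (6 + 5 - 125/4)*88) - 4609) = √((35 - 81/4*88) - 4609) = √((35 - 1782) - 4609) = √(-1747 - 4609) = √(-6356) = 2*I*√1589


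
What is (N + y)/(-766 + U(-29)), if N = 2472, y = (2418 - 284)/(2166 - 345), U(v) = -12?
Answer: -2251823/708369 ≈ -3.1789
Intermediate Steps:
y = 2134/1821 ≈ 1.1719
(N + y)/(-766 + U(-29)) = (2472 + 2134/1821)/(-766 - 12) = (4503646/1821)/(-778) = (4503646/1821)*(-1/778) = -2251823/708369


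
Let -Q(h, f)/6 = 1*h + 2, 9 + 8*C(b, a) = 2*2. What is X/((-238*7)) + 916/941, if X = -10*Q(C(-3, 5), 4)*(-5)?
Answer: 3828437/3135412 ≈ 1.2210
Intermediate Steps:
C(b, a) = -5/8 (C(b, a) = -9/8 + (2*2)/8 = -9/8 + (⅛)*4 = -9/8 + ½ = -5/8)
Q(h, f) = -12 - 6*h (Q(h, f) = -6*(1*h + 2) = -6*(h + 2) = -6*(2 + h) = -12 - 6*h)
X = -825/2 (X = -10*(-12 - 6*(-5/8))*(-5) = -10*(-12 + 15/4)*(-5) = -10*(-33/4)*(-5) = (165/2)*(-5) = -825/2 ≈ -412.50)
X/((-238*7)) + 916/941 = -825/(2*((-238*7))) + 916/941 = -825/2/(-1666) + 916*(1/941) = -825/2*(-1/1666) + 916/941 = 825/3332 + 916/941 = 3828437/3135412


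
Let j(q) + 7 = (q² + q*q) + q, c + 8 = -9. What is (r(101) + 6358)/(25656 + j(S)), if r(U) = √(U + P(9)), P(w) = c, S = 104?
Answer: 6358/47385 + 2*√21/47385 ≈ 0.13437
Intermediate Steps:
c = -17 (c = -8 - 9 = -17)
P(w) = -17
r(U) = √(-17 + U) (r(U) = √(U - 17) = √(-17 + U))
j(q) = -7 + q + 2*q² (j(q) = -7 + ((q² + q*q) + q) = -7 + ((q² + q²) + q) = -7 + (2*q² + q) = -7 + (q + 2*q²) = -7 + q + 2*q²)
(r(101) + 6358)/(25656 + j(S)) = (√(-17 + 101) + 6358)/(25656 + (-7 + 104 + 2*104²)) = (√84 + 6358)/(25656 + (-7 + 104 + 2*10816)) = (2*√21 + 6358)/(25656 + (-7 + 104 + 21632)) = (6358 + 2*√21)/(25656 + 21729) = (6358 + 2*√21)/47385 = (6358 + 2*√21)*(1/47385) = 6358/47385 + 2*√21/47385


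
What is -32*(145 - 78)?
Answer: -2144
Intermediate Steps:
-32*(145 - 78) = -32*67 = -2144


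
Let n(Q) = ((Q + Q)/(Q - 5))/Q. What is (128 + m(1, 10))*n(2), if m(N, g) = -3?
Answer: -250/3 ≈ -83.333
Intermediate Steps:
n(Q) = 2/(-5 + Q) (n(Q) = ((2*Q)/(-5 + Q))/Q = (2*Q/(-5 + Q))/Q = 2/(-5 + Q))
(128 + m(1, 10))*n(2) = (128 - 3)*(2/(-5 + 2)) = 125*(2/(-3)) = 125*(2*(-⅓)) = 125*(-⅔) = -250/3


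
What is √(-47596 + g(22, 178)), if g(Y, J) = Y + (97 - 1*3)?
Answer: 2*I*√11870 ≈ 217.9*I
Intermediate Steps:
g(Y, J) = 94 + Y (g(Y, J) = Y + (97 - 3) = Y + 94 = 94 + Y)
√(-47596 + g(22, 178)) = √(-47596 + (94 + 22)) = √(-47596 + 116) = √(-47480) = 2*I*√11870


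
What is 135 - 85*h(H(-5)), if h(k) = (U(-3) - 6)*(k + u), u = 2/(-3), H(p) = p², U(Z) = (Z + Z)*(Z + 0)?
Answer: -24685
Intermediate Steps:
U(Z) = 2*Z² (U(Z) = (2*Z)*Z = 2*Z²)
u = -⅔ (u = 2*(-⅓) = -⅔ ≈ -0.66667)
h(k) = -8 + 12*k (h(k) = (2*(-3)² - 6)*(k - ⅔) = (2*9 - 6)*(-⅔ + k) = (18 - 6)*(-⅔ + k) = 12*(-⅔ + k) = -8 + 12*k)
135 - 85*h(H(-5)) = 135 - 85*(-8 + 12*(-5)²) = 135 - 85*(-8 + 12*25) = 135 - 85*(-8 + 300) = 135 - 85*292 = 135 - 24820 = -24685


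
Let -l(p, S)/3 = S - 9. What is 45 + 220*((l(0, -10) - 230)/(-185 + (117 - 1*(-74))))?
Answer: -18895/3 ≈ -6298.3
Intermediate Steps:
l(p, S) = 27 - 3*S (l(p, S) = -3*(S - 9) = -3*(-9 + S) = 27 - 3*S)
45 + 220*((l(0, -10) - 230)/(-185 + (117 - 1*(-74)))) = 45 + 220*(((27 - 3*(-10)) - 230)/(-185 + (117 - 1*(-74)))) = 45 + 220*(((27 + 30) - 230)/(-185 + (117 + 74))) = 45 + 220*((57 - 230)/(-185 + 191)) = 45 + 220*(-173/6) = 45 - 19030/3 = -18895/3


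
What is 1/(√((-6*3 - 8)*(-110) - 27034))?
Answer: -I*√2686/8058 ≈ -0.0064317*I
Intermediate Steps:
1/(√((-6*3 - 8)*(-110) - 27034)) = 1/(√((-18 - 8)*(-110) - 27034)) = 1/(√(-26*(-110) - 27034)) = 1/(√(2860 - 27034)) = 1/(√(-24174)) = 1/(3*I*√2686) = -I*√2686/8058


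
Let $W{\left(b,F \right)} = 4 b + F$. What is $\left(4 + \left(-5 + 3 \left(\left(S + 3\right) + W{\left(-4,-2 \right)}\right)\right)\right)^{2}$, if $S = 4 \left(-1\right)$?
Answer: $3364$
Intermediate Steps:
$S = -4$
$W{\left(b,F \right)} = F + 4 b$
$\left(4 + \left(-5 + 3 \left(\left(S + 3\right) + W{\left(-4,-2 \right)}\right)\right)\right)^{2} = \left(4 + \left(-5 + 3 \left(\left(-4 + 3\right) + \left(-2 + 4 \left(-4\right)\right)\right)\right)\right)^{2} = \left(4 + \left(-5 + 3 \left(-1 - 18\right)\right)\right)^{2} = \left(4 + \left(-5 + 3 \left(-19\right)\right)\right)^{2} = \left(4 - 62\right)^{2} = \left(-58\right)^{2} = 3364$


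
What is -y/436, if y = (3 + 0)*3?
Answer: -9/436 ≈ -0.020642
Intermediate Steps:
y = 9 (y = 3*3 = 9)
-y/436 = -1*9/436 = -9*1/436 = -9/436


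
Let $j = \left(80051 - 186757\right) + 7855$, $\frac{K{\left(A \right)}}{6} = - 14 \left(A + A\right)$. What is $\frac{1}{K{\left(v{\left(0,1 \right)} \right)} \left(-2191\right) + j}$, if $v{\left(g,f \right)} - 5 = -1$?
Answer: $\frac{1}{1373501} \approx 7.2807 \cdot 10^{-7}$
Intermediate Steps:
$v{\left(g,f \right)} = 4$ ($v{\left(g,f \right)} = 5 - 1 = 4$)
$K{\left(A \right)} = - 168 A$ ($K{\left(A \right)} = 6 \left(- 14 \left(A + A\right)\right) = 6 \left(- 14 \cdot 2 A\right) = 6 \left(- 28 A\right) = - 168 A$)
$j = -98851$ ($j = -106706 + 7855 = -98851$)
$\frac{1}{K{\left(v{\left(0,1 \right)} \right)} \left(-2191\right) + j} = \frac{1}{\left(-168\right) 4 \left(-2191\right) - 98851} = \frac{1}{\left(-672\right) \left(-2191\right) - 98851} = \frac{1}{1472352 - 98851} = \frac{1}{1373501}$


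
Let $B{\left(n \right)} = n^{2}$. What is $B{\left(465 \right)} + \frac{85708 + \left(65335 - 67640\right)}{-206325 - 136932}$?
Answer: $\frac{24740220474}{114419} \approx 2.1622 \cdot 10^{5}$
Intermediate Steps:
$B{\left(465 \right)} + \frac{85708 + \left(65335 - 67640\right)}{-206325 - 136932} = 465^{2} + \frac{85708 + \left(65335 - 67640\right)}{-206325 - 136932} = 216225 + \frac{85708 - 2305}{-343257} = 216225 + 83403 \left(- \frac{1}{343257}\right) = 216225 - \frac{27801}{114419} = \frac{24740220474}{114419}$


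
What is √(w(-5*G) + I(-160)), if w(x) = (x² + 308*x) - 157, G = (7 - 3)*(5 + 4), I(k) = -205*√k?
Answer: √(-23197 - 820*I*√10) ≈ 8.4995 - 152.54*I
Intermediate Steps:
G = 36 (G = 4*9 = 36)
w(x) = -157 + x² + 308*x
√(w(-5*G) + I(-160)) = √((-157 + (-5*36)² + 308*(-5*36)) - 820*I*√10) = √((-157 + (-180)² + 308*(-180)) - 820*I*√10) = √((-157 + 32400 - 55440) - 820*I*√10) = √(-23197 - 820*I*√10)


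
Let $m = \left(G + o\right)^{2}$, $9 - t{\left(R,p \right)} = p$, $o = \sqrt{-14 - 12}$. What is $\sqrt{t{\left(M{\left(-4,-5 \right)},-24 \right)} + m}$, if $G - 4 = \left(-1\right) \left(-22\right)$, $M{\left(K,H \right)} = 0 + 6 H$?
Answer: $\sqrt{683 + 52 i \sqrt{26}} \approx 26.605 + 4.983 i$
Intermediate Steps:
$o = i \sqrt{26}$ ($o = \sqrt{-26} = i \sqrt{26} \approx 5.099 i$)
$M{\left(K,H \right)} = 6 H$
$t{\left(R,p \right)} = 9 - p$
$G = 26$ ($G = 4 - -22 = 4 + 22 = 26$)
$m = \left(26 + i \sqrt{26}\right)^{2} \approx 650.0 + 265.15 i$
$\sqrt{t{\left(M{\left(-4,-5 \right)},-24 \right)} + m} = \sqrt{\left(9 - -24\right) + \left(26 + i \sqrt{26}\right)^{2}} = \sqrt{\left(9 + 24\right) + \left(26 + i \sqrt{26}\right)^{2}} = \sqrt{33 + \left(26 + i \sqrt{26}\right)^{2}}$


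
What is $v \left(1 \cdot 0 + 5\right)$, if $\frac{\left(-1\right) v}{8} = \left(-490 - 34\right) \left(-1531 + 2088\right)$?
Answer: $11674720$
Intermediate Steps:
$v = 2334944$ ($v = - 8 \left(-490 - 34\right) \left(-1531 + 2088\right) = - 8 \left(\left(-524\right) 557\right) = \left(-8\right) \left(-291868\right) = 2334944$)
$v \left(1 \cdot 0 + 5\right) = 2334944 \left(1 \cdot 0 + 5\right) = 2334944 \left(0 + 5\right) = 2334944 \cdot 5 = 11674720$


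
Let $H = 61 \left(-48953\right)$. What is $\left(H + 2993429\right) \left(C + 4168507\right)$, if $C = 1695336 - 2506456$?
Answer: $24495495552$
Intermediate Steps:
$H = -2986133$
$C = -811120$ ($C = 1695336 - 2506456 = -811120$)
$\left(H + 2993429\right) \left(C + 4168507\right) = \left(-2986133 + 2993429\right) \left(-811120 + 4168507\right) = 7296 \cdot 3357387 = 24495495552$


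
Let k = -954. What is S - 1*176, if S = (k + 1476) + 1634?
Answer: 1980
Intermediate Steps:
S = 2156 (S = (-954 + 1476) + 1634 = 522 + 1634 = 2156)
S - 1*176 = 2156 - 1*176 = 2156 - 176 = 1980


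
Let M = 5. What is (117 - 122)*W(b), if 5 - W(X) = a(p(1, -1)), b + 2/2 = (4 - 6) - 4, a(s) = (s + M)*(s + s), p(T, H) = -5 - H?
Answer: -65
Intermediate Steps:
a(s) = 2*s*(5 + s) (a(s) = (s + 5)*(s + s) = (5 + s)*(2*s) = 2*s*(5 + s))
b = -7 (b = -1 + ((4 - 6) - 4) = -1 + (-2 - 4) = -1 - 6 = -7)
W(X) = 13 (W(X) = 5 - 2*(-5 - 1*(-1))*(5 + (-5 - 1*(-1))) = 5 - 2*(-5 + 1)*(5 + (-5 + 1)) = 5 - 2*(-4)*(5 - 4) = 5 - 2*(-4) = 5 - 1*(-8) = 5 + 8 = 13)
(117 - 122)*W(b) = (117 - 122)*13 = -5*13 = -65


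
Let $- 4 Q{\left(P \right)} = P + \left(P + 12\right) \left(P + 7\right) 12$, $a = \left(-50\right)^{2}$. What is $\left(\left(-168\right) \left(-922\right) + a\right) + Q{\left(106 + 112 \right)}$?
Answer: $\frac{4183}{2} \approx 2091.5$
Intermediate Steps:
$a = 2500$
$Q{\left(P \right)} = - \frac{P}{4} - 3 \left(7 + P\right) \left(12 + P\right)$ ($Q{\left(P \right)} = - \frac{P + \left(P + 12\right) \left(P + 7\right) 12}{4} = - \frac{P + \left(12 + P\right) \left(7 + P\right) 12}{4} = - \frac{P + \left(7 + P\right) \left(12 + P\right) 12}{4} = - \frac{P + 12 \left(7 + P\right) \left(12 + P\right)}{4} = - \frac{P}{4} - 3 \left(7 + P\right) \left(12 + P\right)$)
$\left(\left(-168\right) \left(-922\right) + a\right) + Q{\left(106 + 112 \right)} = \left(\left(-168\right) \left(-922\right) + 2500\right) - \left(252 + 3 \left(106 + 112\right)^{2} + \frac{229 \left(106 + 112\right)}{4}\right) = \left(154896 + 2500\right) - \left(\frac{25465}{2} + 142572\right) = 157396 - \frac{310609}{2} = \frac{4183}{2}$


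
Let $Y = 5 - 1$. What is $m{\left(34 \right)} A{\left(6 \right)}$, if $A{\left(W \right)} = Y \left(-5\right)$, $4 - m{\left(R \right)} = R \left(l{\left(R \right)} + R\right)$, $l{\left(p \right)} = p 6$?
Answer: $161760$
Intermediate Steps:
$Y = 4$
$l{\left(p \right)} = 6 p$
$m{\left(R \right)} = 4 - 7 R^{2}$ ($m{\left(R \right)} = 4 - R \left(6 R + R\right) = 4 - R 7 R = 4 - 7 R^{2}$)
$A{\left(W \right)} = -20$ ($A{\left(W \right)} = 4 \left(-5\right) = -20$)
$m{\left(34 \right)} A{\left(6 \right)} = \left(4 - 7 \cdot 34^{2}\right) \left(-20\right) = \left(4 - 8092\right) \left(-20\right) = \left(-8088\right) \left(-20\right) = 161760$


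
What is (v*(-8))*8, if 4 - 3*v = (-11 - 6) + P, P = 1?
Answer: -1280/3 ≈ -426.67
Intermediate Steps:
v = 20/3 (v = 4/3 - ((-11 - 6) + 1)/3 = 4/3 - (-17 + 1)/3 = 4/3 - ⅓*(-16) = 4/3 + 16/3 = 20/3 ≈ 6.6667)
(v*(-8))*8 = ((20/3)*(-8))*8 = -160/3*8 = -1280/3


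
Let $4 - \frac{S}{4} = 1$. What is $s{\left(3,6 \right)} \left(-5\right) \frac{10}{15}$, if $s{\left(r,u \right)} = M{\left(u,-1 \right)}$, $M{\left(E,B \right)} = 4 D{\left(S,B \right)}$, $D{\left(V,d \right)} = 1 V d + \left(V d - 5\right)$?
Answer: $\frac{1160}{3} \approx 386.67$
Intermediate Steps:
$S = 12$ ($S = 16 - 4 = 12$)
$D{\left(V,d \right)} = -5 + 2 V d$ ($D{\left(V,d \right)} = V d + \left(-5 + V d\right) = -5 + 2 V d$)
$M{\left(E,B \right)} = -20 + 96 B$ ($M{\left(E,B \right)} = 4 \left(-5 + 2 \cdot 12 B\right) = 4 \left(-5 + 24 B\right) = -20 + 96 B$)
$s{\left(r,u \right)} = -116$ ($s{\left(r,u \right)} = -20 + 96 \left(-1\right) = -20 - 96 = -116$)
$s{\left(3,6 \right)} \left(-5\right) \frac{10}{15} = \left(-116\right) \left(-5\right) \frac{10}{15} = 580 \cdot 10 \cdot \frac{1}{15} = 580 \cdot \frac{2}{3} = \frac{1160}{3}$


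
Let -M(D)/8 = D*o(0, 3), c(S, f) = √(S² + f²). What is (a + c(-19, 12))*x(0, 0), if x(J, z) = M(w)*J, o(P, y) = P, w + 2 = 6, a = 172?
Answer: 0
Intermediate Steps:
w = 4 (w = -2 + 6 = 4)
M(D) = 0 (M(D) = -8*D*0 = -8*0 = 0)
x(J, z) = 0 (x(J, z) = 0*J = 0)
(a + c(-19, 12))*x(0, 0) = (172 + √((-19)² + 12²))*0 = (172 + √(361 + 144))*0 = (172 + √505)*0 = 0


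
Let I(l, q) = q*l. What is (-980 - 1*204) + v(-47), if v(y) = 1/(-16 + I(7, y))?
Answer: -408481/345 ≈ -1184.0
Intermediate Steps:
I(l, q) = l*q
v(y) = 1/(-16 + 7*y)
(-980 - 1*204) + v(-47) = (-980 - 1*204) + 1/(-16 + 7*(-47)) = (-980 - 204) + 1/(-16 - 329) = -1184 + 1/(-345) = -1184 - 1/345 = -408481/345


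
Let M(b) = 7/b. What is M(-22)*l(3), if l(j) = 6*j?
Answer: -63/11 ≈ -5.7273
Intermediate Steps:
M(-22)*l(3) = (7/(-22))*(6*3) = (7*(-1/22))*18 = -7/22*18 = -63/11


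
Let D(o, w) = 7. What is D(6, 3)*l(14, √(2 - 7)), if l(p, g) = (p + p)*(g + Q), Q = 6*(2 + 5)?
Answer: 8232 + 196*I*√5 ≈ 8232.0 + 438.27*I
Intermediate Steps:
Q = 42 (Q = 6*7 = 42)
l(p, g) = 2*p*(42 + g) (l(p, g) = (p + p)*(g + 42) = (2*p)*(42 + g) = 2*p*(42 + g))
D(6, 3)*l(14, √(2 - 7)) = 7*(2*14*(42 + √(2 - 7))) = 7*(2*14*(42 + √(-5))) = 7*(2*14*(42 + I*√5)) = 7*(1176 + 28*I*√5) = 8232 + 196*I*√5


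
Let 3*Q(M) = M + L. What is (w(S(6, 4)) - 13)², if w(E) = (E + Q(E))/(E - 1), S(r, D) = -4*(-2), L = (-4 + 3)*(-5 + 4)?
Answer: 6400/49 ≈ 130.61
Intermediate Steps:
L = 1 (L = -1*(-1) = 1)
S(r, D) = 8
Q(M) = ⅓ + M/3 (Q(M) = (M + 1)/3 = (1 + M)/3 = ⅓ + M/3)
w(E) = (⅓ + 4*E/3)/(-1 + E) (w(E) = (E + (⅓ + E/3))/(E - 1) = (⅓ + 4*E/3)/(-1 + E))
(w(S(6, 4)) - 13)² = ((1 + 4*8)/(3*(-1 + 8)) - 13)² = ((⅓)*(1 + 32)/7 - 13)² = ((⅓)*(⅐)*33 - 13)² = (11/7 - 13)² = (-80/7)² = 6400/49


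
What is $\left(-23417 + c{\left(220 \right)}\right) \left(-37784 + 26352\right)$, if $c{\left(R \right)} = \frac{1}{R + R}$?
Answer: $\frac{14723671491}{55} \approx 2.677 \cdot 10^{8}$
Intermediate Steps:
$c{\left(R \right)} = \frac{1}{2 R}$
$\left(-23417 + c{\left(220 \right)}\right) \left(-37784 + 26352\right) = \left(-23417 + \frac{1}{2 \cdot 220}\right) \left(-37784 + 26352\right) = \left(-23417 + \frac{1}{2} \cdot \frac{1}{220}\right) \left(-11432\right) = \left(-23417 + \frac{1}{440}\right) \left(-11432\right) = \left(- \frac{10303479}{440}\right) \left(-11432\right) = \frac{14723671491}{55}$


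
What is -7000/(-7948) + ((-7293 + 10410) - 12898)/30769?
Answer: 34410903/61138003 ≈ 0.56284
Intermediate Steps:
-7000/(-7948) + ((-7293 + 10410) - 12898)/30769 = -7000*(-1/7948) + (3117 - 12898)*(1/30769) = 1750/1987 - 9781*1/30769 = 1750/1987 - 9781/30769 = 34410903/61138003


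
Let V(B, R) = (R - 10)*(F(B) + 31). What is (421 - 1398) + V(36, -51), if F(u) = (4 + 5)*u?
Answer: -22632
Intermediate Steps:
F(u) = 9*u
V(B, R) = (-10 + R)*(31 + 9*B) (V(B, R) = (R - 10)*(9*B + 31) = (-10 + R)*(31 + 9*B))
(421 - 1398) + V(36, -51) = (421 - 1398) + (-310 - 90*36 + 31*(-51) + 9*36*(-51)) = -977 + (-310 - 3240 - 1581 - 16524) = -977 - 21655 = -22632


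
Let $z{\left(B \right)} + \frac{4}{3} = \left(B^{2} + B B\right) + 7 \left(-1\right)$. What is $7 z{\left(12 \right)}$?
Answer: $\frac{5873}{3} \approx 1957.7$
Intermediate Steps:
$z{\left(B \right)} = - \frac{25}{3} + 2 B^{2}$ ($z{\left(B \right)} = - \frac{4}{3} + \left(\left(B^{2} + B B\right) + 7 \left(-1\right)\right) = - \frac{4}{3} + \left(\left(B^{2} + B^{2}\right) - 7\right) = - \frac{4}{3} + \left(2 B^{2} - 7\right) = - \frac{4}{3} + \left(-7 + 2 B^{2}\right) = - \frac{25}{3} + 2 B^{2}$)
$7 z{\left(12 \right)} = 7 \left(- \frac{25}{3} + 2 \cdot 12^{2}\right) = 7 \left(- \frac{25}{3} + 2 \cdot 144\right) = 7 \left(- \frac{25}{3} + 288\right) = 7 \cdot \frac{839}{3} = \frac{5873}{3}$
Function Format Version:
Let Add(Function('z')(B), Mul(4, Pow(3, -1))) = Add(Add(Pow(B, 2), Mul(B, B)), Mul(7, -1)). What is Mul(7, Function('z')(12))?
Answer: Rational(5873, 3) ≈ 1957.7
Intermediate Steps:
Function('z')(B) = Add(Rational(-25, 3), Mul(2, Pow(B, 2))) (Function('z')(B) = Add(Rational(-4, 3), Add(Add(Pow(B, 2), Mul(B, B)), Mul(7, -1))) = Add(Rational(-4, 3), Add(Add(Pow(B, 2), Pow(B, 2)), -7)) = Add(Rational(-4, 3), Add(Mul(2, Pow(B, 2)), -7)) = Add(Rational(-4, 3), Add(-7, Mul(2, Pow(B, 2)))) = Add(Rational(-25, 3), Mul(2, Pow(B, 2))))
Mul(7, Function('z')(12)) = Mul(7, Add(Rational(-25, 3), Mul(2, Pow(12, 2)))) = Mul(7, Add(Rational(-25, 3), Mul(2, 144))) = Mul(7, Add(Rational(-25, 3), 288)) = Mul(7, Rational(839, 3)) = Rational(5873, 3)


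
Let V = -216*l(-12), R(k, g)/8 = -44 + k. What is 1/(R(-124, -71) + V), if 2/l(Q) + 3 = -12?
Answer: -5/6576 ≈ -0.00076034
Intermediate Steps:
l(Q) = -2/15 (l(Q) = 2/(-3 - 12) = 2/(-15) = 2*(-1/15) = -2/15)
R(k, g) = -352 + 8*k (R(k, g) = 8*(-44 + k) = -352 + 8*k)
V = 144/5 (V = -216*(-2/15) = 144/5 ≈ 28.800)
1/(R(-124, -71) + V) = 1/((-352 + 8*(-124)) + 144/5) = 1/((-352 - 992) + 144/5) = 1/(-1344 + 144/5) = 1/(-6576/5) = -5/6576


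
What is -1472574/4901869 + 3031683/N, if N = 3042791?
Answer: 10380178001493/14915362876379 ≈ 0.69594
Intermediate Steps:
-1472574/4901869 + 3031683/N = -1472574/4901869 + 3031683/3042791 = 10380178001493/14915362876379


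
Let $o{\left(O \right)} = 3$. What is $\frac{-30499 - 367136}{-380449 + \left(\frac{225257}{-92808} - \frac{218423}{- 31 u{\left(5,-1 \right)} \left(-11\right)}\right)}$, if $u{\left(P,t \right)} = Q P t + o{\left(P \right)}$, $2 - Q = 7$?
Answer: $\frac{88089153573960}{84287498199409} \approx 1.0451$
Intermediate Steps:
$Q = -5$ ($Q = 2 - 7 = -5$)
$u{\left(P,t \right)} = 3 - 5 P t$ ($u{\left(P,t \right)} = - 5 P t + 3 = 3 - 5 P t$)
$\frac{-30499 - 367136}{-380449 + \left(\frac{225257}{-92808} - \frac{218423}{- 31 u{\left(5,-1 \right)} \left(-11\right)}\right)} = \frac{-30499 - 367136}{-380449 + \left(\frac{225257}{-92808} - \frac{218423}{- 31 \left(3 - 25 \left(-1\right)\right) \left(-11\right)}\right)} = - \frac{397635}{-380449 + \left(225257 \left(- \frac{1}{92808}\right) - \frac{218423}{- 31 \left(3 + 25\right) \left(-11\right)}\right)} = - \frac{397635}{-380449 - \left(\frac{225257}{92808} + \frac{218423}{\left(-31\right) 28 \left(-11\right)}\right)} = - \frac{397635}{-380449 - \left(\frac{225257}{92808} + \frac{218423}{\left(-868\right) \left(-11\right)}\right)} = - \frac{397635}{-380449 - \left(\frac{225257}{92808} + \frac{218423}{9548}\right)} = - \frac{397635}{-380449 - \frac{5605538905}{221532696}} = - \frac{397635}{- \frac{84287498199409}{221532696}} = \left(-397635\right) \left(- \frac{221532696}{84287498199409}\right) = \frac{88089153573960}{84287498199409}$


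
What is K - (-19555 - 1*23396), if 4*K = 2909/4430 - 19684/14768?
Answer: 1404969785119/32711120 ≈ 42951.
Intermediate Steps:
K = -5530001/32711120 (K = (2909/4430 - 19684/14768)/4 = (2909*(1/4430) - 19684*1/14768)/4 = (2909/4430 - 4921/3692)/4 = (¼)*(-5530001/8177780) = -5530001/32711120 ≈ -0.16906)
K - (-19555 - 1*23396) = -5530001/32711120 - (-19555 - 1*23396) = -5530001/32711120 - (-19555 - 23396) = -5530001/32711120 - 1*(-42951) = -5530001/32711120 + 42951 = 1404969785119/32711120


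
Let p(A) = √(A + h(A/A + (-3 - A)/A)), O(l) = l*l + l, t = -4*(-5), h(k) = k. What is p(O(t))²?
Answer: 58799/140 ≈ 419.99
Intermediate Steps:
t = 20
O(l) = l + l² (O(l) = l² + l = l + l²)
p(A) = √(1 + A + (-3 - A)/A) (p(A) = √(A + (A/A + (-3 - A)/A)) = √(A + (1 + (-3 - A)/A)) = √(1 + A + (-3 - A)/A))
p(O(t))² = (√(20*(1 + 20) - 3*1/(20*(1 + 20))))² = (√(20*21 - 3/(20*21)))² = (√(420 - 3/420))² = (√(420 - 3*1/420))² = (√(420 - 1/140))² = (√(58799/140))² = (√2057965/70)² = 58799/140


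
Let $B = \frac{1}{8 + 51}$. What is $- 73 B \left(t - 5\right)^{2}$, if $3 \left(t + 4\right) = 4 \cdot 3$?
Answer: $- \frac{1825}{59} \approx -30.932$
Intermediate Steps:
$t = 0$ ($t = -4 + \frac{4 \cdot 3}{3} = -4 + \frac{1}{3} \cdot 12 = -4 + 4 = 0$)
$B = \frac{1}{59} \approx 0.016949$
$- 73 B \left(t - 5\right)^{2} = \left(-73\right) \frac{1}{59} \left(0 - 5\right)^{2} = - \frac{73 \left(-5\right)^{2}}{59} = \left(- \frac{73}{59}\right) 25 = - \frac{1825}{59}$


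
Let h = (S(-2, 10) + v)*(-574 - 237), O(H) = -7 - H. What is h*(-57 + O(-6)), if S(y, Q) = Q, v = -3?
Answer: 329266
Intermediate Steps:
h = -5677 (h = (10 - 3)*(-574 - 237) = 7*(-811) = -5677)
h*(-57 + O(-6)) = -5677*(-57 + (-7 - 1*(-6))) = -5677*(-57 + (-7 + 6)) = -5677*(-57 - 1) = -5677*(-58) = 329266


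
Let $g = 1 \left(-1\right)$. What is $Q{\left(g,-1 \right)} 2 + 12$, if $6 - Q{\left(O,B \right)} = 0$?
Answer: $24$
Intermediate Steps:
$g = -1$
$Q{\left(O,B \right)} = 6$ ($Q{\left(O,B \right)} = 6 - 0 = 6 + 0 = 6$)
$Q{\left(g,-1 \right)} 2 + 12 = 6 \cdot 2 + 12 = 12 + 12 = 24$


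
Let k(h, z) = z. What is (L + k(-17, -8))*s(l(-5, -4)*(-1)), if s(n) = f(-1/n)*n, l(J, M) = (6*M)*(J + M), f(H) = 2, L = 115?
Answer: -46224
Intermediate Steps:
l(J, M) = 6*M*(J + M)
s(n) = 2*n
(L + k(-17, -8))*s(l(-5, -4)*(-1)) = (115 - 8)*(2*((6*(-4)*(-5 - 4))*(-1))) = 107*(2*((6*(-4)*(-9))*(-1))) = 107*(2*(216*(-1))) = 107*(2*(-216)) = 107*(-432) = -46224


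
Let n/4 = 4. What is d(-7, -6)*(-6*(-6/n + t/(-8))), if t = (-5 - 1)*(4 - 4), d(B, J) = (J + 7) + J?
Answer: -45/4 ≈ -11.250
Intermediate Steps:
n = 16 (n = 4*4 = 16)
d(B, J) = 7 + 2*J (d(B, J) = (7 + J) + J = 7 + 2*J)
t = 0 (t = -6*0 = 0)
d(-7, -6)*(-6*(-6/n + t/(-8))) = (7 + 2*(-6))*(-6*(-6/16 + 0/(-8))) = (7 - 12)*(-6*(-6*1/16 + 0*(-1/8))) = -(-30)*(-3/8 + 0) = -(-30)*(-3)/8 = -5*9/4 = -45/4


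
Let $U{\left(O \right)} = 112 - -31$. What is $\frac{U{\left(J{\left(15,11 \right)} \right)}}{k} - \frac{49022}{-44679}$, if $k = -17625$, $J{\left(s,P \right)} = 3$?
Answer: $\frac{95291517}{87496375} \approx 1.0891$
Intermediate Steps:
$U{\left(O \right)} = 143$ ($U{\left(O \right)} = 112 + 31 = 143$)
$\frac{U{\left(J{\left(15,11 \right)} \right)}}{k} - \frac{49022}{-44679} = \frac{143}{-17625} - \frac{49022}{-44679} = 143 \left(- \frac{1}{17625}\right) - - \frac{49022}{44679} = - \frac{143}{17625} + \frac{49022}{44679} = \frac{95291517}{87496375}$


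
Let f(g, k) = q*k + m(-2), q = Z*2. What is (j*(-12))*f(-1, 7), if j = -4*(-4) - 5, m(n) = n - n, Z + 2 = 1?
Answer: 1848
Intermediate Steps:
Z = -1 (Z = -2 + 1 = -1)
m(n) = 0
j = 11 (j = 16 - 5 = 11)
q = -2 (q = -1*2 = -2)
f(g, k) = -2*k (f(g, k) = -2*k + 0 = -2*k)
(j*(-12))*f(-1, 7) = (11*(-12))*(-2*7) = -132*(-14) = 1848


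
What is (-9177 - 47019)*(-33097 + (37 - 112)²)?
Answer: 1543816512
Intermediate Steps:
(-9177 - 47019)*(-33097 + (37 - 112)²) = -56196*(-33097 + (-75)²) = -56196*(-33097 + 5625) = -56196*(-27472) = 1543816512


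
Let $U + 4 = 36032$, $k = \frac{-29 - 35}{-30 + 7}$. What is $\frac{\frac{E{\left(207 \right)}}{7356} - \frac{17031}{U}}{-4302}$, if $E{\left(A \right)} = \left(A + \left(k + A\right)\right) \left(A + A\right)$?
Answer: $- \frac{169202203}{31670125176} \approx -0.0053426$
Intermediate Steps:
$k = \frac{64}{23}$ ($k = - \frac{64}{-23} = \left(-64\right) \left(- \frac{1}{23}\right) = \frac{64}{23} \approx 2.7826$)
$U = 36028$ ($U = -4 + 36032 = 36028$)
$E{\left(A \right)} = 2 A \left(\frac{64}{23} + 2 A\right)$ ($E{\left(A \right)} = \left(A + \left(\frac{64}{23} + A\right)\right) \left(A + A\right) = \left(\frac{64}{23} + 2 A\right) 2 A = 2 A \left(\frac{64}{23} + 2 A\right)$)
$\frac{\frac{E{\left(207 \right)}}{7356} - \frac{17031}{U}}{-4302} = \frac{\frac{\frac{4}{23} \cdot 207 \left(32 + 23 \cdot 207\right)}{7356} - \frac{17031}{36028}}{-4302} = \left(\frac{4}{23} \cdot 207 \left(32 + 4761\right) \frac{1}{7356} - \frac{17031}{36028}\right) \left(- \frac{1}{4302}\right) = \left(\frac{4}{23} \cdot 207 \cdot 4793 \cdot \frac{1}{7356} - \frac{17031}{36028}\right) \left(- \frac{1}{4302}\right) = \left(172548 \cdot \frac{1}{7356} - \frac{17031}{36028}\right) \left(- \frac{1}{4302}\right) = \left(\frac{14379}{613} - \frac{17031}{36028}\right) \left(- \frac{1}{4302}\right) = \frac{507606609}{22085164} \left(- \frac{1}{4302}\right) = - \frac{169202203}{31670125176}$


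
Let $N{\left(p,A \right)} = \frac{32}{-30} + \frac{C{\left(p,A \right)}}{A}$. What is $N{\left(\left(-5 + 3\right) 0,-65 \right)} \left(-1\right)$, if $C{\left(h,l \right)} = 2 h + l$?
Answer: $\frac{1}{15} \approx 0.066667$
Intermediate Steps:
$C{\left(h,l \right)} = l + 2 h$
$N{\left(p,A \right)} = - \frac{16}{15} + \frac{A + 2 p}{A}$ ($N{\left(p,A \right)} = \frac{32}{-30} + \frac{A + 2 p}{A} = 32 \left(- \frac{1}{30}\right) + \frac{A + 2 p}{A} = - \frac{16}{15} + \frac{A + 2 p}{A}$)
$N{\left(\left(-5 + 3\right) 0,-65 \right)} \left(-1\right) = \frac{\left(-1\right) \left(-65\right) + 30 \left(-5 + 3\right) 0}{15 \left(-65\right)} \left(-1\right) = \frac{1}{15} \left(- \frac{1}{65}\right) \left(65 + 30 \left(\left(-2\right) 0\right)\right) \left(-1\right) = \frac{1}{15} \left(- \frac{1}{65}\right) \left(65 + 30 \cdot 0\right) \left(-1\right) = \frac{1}{15} \left(- \frac{1}{65}\right) \left(65 + 0\right) \left(-1\right) = \frac{1}{15} \left(- \frac{1}{65}\right) 65 \left(-1\right) = \left(- \frac{1}{15}\right) \left(-1\right) = \frac{1}{15}$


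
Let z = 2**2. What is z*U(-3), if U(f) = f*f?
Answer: 36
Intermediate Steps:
z = 4
U(f) = f**2
z*U(-3) = 4*(-3)**2 = 4*9 = 36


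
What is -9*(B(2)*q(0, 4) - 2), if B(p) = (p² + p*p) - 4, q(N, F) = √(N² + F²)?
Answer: -126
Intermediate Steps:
q(N, F) = √(F² + N²)
B(p) = -4 + 2*p² (B(p) = (p² + p²) - 4 = 2*p² - 4 = -4 + 2*p²)
-9*(B(2)*q(0, 4) - 2) = -9*((-4 + 2*2²)*√(4² + 0²) - 2) = -9*((-4 + 2*4)*√(16 + 0) - 2) = -9*((-4 + 8)*√16 - 2) = -9*(4*4 - 2) = -9*(16 - 2) = -9*14 = -126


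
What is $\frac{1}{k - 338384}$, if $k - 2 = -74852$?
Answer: $- \frac{1}{413234} \approx -2.4199 \cdot 10^{-6}$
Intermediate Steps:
$k = -74850$ ($k = 2 - 74852 = -74850$)
$\frac{1}{k - 338384} = \frac{1}{-74850 - 338384} = \frac{1}{-413234} = - \frac{1}{413234}$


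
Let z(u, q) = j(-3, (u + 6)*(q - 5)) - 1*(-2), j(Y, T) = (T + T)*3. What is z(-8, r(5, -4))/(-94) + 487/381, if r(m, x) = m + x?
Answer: 13364/17907 ≈ 0.74630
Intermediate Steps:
j(Y, T) = 6*T (j(Y, T) = (2*T)*3 = 6*T)
z(u, q) = 2 + 6*(-5 + q)*(6 + u) (z(u, q) = 6*((u + 6)*(q - 5)) - 1*(-2) = 6*((6 + u)*(-5 + q)) + 2 = 6*((-5 + q)*(6 + u)) + 2 = 6*(-5 + q)*(6 + u) + 2 = 2 + 6*(-5 + q)*(6 + u))
z(-8, r(5, -4))/(-94) + 487/381 = (-178 - 30*(-8) + 36*(5 - 4) + 6*(5 - 4)*(-8))/(-94) + 487/381 = (-178 + 240 + 36*1 + 6*1*(-8))*(-1/94) + 487*(1/381) = (-178 + 240 + 36 - 48)*(-1/94) + 487/381 = 50*(-1/94) + 487/381 = -25/47 + 487/381 = 13364/17907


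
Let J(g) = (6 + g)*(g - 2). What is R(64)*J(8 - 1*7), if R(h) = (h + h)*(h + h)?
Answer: -114688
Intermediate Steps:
R(h) = 4*h**2 (R(h) = (2*h)*(2*h) = 4*h**2)
J(g) = (-2 + g)*(6 + g) (J(g) = (6 + g)*(-2 + g) = (-2 + g)*(6 + g))
R(64)*J(8 - 1*7) = (4*64**2)*(-12 + (8 - 1*7)**2 + 4*(8 - 1*7)) = (4*4096)*(-12 + (8 - 7)**2 + 4*(8 - 7)) = 16384*(-12 + 1**2 + 4*1) = 16384*(-12 + 1 + 4) = 16384*(-7) = -114688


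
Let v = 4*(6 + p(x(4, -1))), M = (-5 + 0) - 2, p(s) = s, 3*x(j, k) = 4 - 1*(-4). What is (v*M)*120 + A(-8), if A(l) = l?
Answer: -29128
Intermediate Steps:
x(j, k) = 8/3 (x(j, k) = (4 - 1*(-4))/3 = (4 + 4)/3 = (⅓)*8 = 8/3)
M = -7 (M = -5 - 2 = -7)
v = 104/3 (v = 4*(6 + 8/3) = 4*(26/3) = 104/3 ≈ 34.667)
(v*M)*120 + A(-8) = ((104/3)*(-7))*120 - 8 = -728/3*120 - 8 = -29120 - 8 = -29128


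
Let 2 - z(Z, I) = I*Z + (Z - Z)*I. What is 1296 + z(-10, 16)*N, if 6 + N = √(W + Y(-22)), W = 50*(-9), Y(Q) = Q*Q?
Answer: 324 + 162*√34 ≈ 1268.6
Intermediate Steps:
Y(Q) = Q²
W = -450
N = -6 + √34 (N = -6 + √(-450 + (-22)²) = -6 + √(-450 + 484) = -6 + √34 ≈ -0.16905)
z(Z, I) = 2 - I*Z (z(Z, I) = 2 - (I*Z + (Z - Z)*I) = 2 - (I*Z + 0*I) = 2 - (I*Z + 0) = 2 - I*Z)
1296 + z(-10, 16)*N = 1296 + (2 - 1*16*(-10))*(-6 + √34) = 1296 + (2 + 160)*(-6 + √34) = 1296 + 162*(-6 + √34) = 1296 + (-972 + 162*√34) = 324 + 162*√34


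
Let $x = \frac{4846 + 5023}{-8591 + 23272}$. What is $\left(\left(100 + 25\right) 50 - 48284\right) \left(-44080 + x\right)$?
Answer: $\frac{27201404034774}{14681} \approx 1.8528 \cdot 10^{9}$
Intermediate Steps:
$x = \frac{9869}{14681} \approx 0.67223$
$\left(\left(100 + 25\right) 50 - 48284\right) \left(-44080 + x\right) = \left(\left(100 + 25\right) 50 - 48284\right) \left(-44080 + \frac{9869}{14681}\right) = \left(125 \cdot 50 - 48284\right) \left(- \frac{647128611}{14681}\right) = \left(6250 - 48284\right) \left(- \frac{647128611}{14681}\right) = \left(-42034\right) \left(- \frac{647128611}{14681}\right) = \frac{27201404034774}{14681}$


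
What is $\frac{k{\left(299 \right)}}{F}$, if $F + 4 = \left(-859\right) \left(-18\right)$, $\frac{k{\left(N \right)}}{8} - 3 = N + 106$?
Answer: $\frac{1632}{7729} \approx 0.21115$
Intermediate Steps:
$k{\left(N \right)} = 872 + 8 N$ ($k{\left(N \right)} = 24 + 8 \left(N + 106\right) = 24 + 8 \left(106 + N\right) = 24 + \left(848 + 8 N\right) = 872 + 8 N$)
$F = 15458$ ($F = -4 - -15462 = -4 + 15462 = 15458$)
$\frac{k{\left(299 \right)}}{F} = \frac{872 + 8 \cdot 299}{15458} = \left(872 + 2392\right) \frac{1}{15458} = 3264 \cdot \frac{1}{15458} = \frac{1632}{7729}$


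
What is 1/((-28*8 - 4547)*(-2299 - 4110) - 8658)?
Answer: 1/30568681 ≈ 3.2713e-8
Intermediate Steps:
1/((-28*8 - 4547)*(-2299 - 4110) - 8658) = 1/((-224 - 4547)*(-6409) - 8658) = 1/(-4771*(-6409) - 8658) = 1/(30577339 - 8658) = 1/30568681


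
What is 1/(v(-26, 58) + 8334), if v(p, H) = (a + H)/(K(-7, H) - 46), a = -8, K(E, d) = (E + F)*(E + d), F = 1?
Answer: 176/1466759 ≈ 0.00011999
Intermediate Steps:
K(E, d) = (1 + E)*(E + d) (K(E, d) = (E + 1)*(E + d) = (1 + E)*(E + d))
v(p, H) = (-8 + H)/(-4 - 6*H) (v(p, H) = (-8 + H)/((-7 + H + (-7)² - 7*H) - 46) = (-8 + H)/((-7 + H + 49 - 7*H) - 46) = (-8 + H)/((42 - 6*H) - 46) = (-8 + H)/(-4 - 6*H))
1/(v(-26, 58) + 8334) = 1/((8 - 1*58)/(2*(2 + 3*58)) + 8334) = 1/((8 - 58)/(2*(2 + 174)) + 8334) = 1/((½)*(-50)/176 + 8334) = 1/((½)*(1/176)*(-50) + 8334) = 1/(-25/176 + 8334) = 1/(1466759/176) = 176/1466759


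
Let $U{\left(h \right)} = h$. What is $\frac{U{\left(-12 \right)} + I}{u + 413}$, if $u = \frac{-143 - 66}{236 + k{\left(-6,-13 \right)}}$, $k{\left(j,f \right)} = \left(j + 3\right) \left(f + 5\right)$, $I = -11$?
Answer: $- \frac{5980}{107171} \approx -0.055799$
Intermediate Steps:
$k{\left(j,f \right)} = \left(3 + j\right) \left(5 + f\right)$
$u = - \frac{209}{260}$ ($u = \frac{-143 - 66}{236 + \left(15 + 3 \left(-13\right) + 5 \left(-6\right) - -78\right)} = - \frac{209}{236 + \left(15 - 39 - 30 + 78\right)} = - \frac{209}{236 + 24} = - \frac{209}{260} \approx -0.80385$)
$\frac{U{\left(-12 \right)} + I}{u + 413} = \frac{-12 - 11}{- \frac{209}{260} + 413} = - \frac{23}{\frac{107171}{260}} = \left(-23\right) \frac{260}{107171} = - \frac{5980}{107171}$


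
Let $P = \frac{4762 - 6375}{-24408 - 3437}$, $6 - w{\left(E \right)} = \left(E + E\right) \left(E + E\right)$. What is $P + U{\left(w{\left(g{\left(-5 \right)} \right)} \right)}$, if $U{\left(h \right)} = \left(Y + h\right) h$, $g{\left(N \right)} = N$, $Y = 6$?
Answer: $\frac{230335453}{27845} \approx 8272.1$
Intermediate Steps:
$w{\left(E \right)} = 6 - 4 E^{2}$ ($w{\left(E \right)} = 6 - \left(E + E\right) \left(E + E\right) = 6 - 2 E 2 E = 6 - 4 E^{2}$)
$U{\left(h \right)} = h \left(6 + h\right)$ ($U{\left(h \right)} = \left(6 + h\right) h = h \left(6 + h\right)$)
$P = \frac{1613}{27845}$ ($P = - \frac{1613}{-27845} = \left(-1613\right) \left(- \frac{1}{27845}\right) = \frac{1613}{27845} \approx 0.057928$)
$P + U{\left(w{\left(g{\left(-5 \right)} \right)} \right)} = \frac{1613}{27845} + \left(6 - 4 \left(-5\right)^{2}\right) \left(6 + \left(6 - 4 \left(-5\right)^{2}\right)\right) = \frac{1613}{27845} + \left(6 - 100\right) \left(6 + \left(6 - 100\right)\right) = \frac{1613}{27845} - 94 \left(6 - 94\right) = \frac{1613}{27845} - -8272 = \frac{1613}{27845} + 8272 = \frac{230335453}{27845}$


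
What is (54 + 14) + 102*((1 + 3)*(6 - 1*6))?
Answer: 68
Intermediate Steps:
(54 + 14) + 102*((1 + 3)*(6 - 1*6)) = 68 + 102*(4*(6 - 6)) = 68 + 102*(4*0) = 68 + 102*0 = 68 + 0 = 68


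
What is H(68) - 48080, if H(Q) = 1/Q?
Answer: -3269439/68 ≈ -48080.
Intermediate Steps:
H(68) - 48080 = 1/68 - 48080 = -3269439/68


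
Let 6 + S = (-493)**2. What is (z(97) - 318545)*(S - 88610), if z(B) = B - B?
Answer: -49193859985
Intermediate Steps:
z(B) = 0
S = 243043 (S = -6 + (-493)**2 = -6 + 243049 = 243043)
(z(97) - 318545)*(S - 88610) = (0 - 318545)*(243043 - 88610) = -318545*154433 = -49193859985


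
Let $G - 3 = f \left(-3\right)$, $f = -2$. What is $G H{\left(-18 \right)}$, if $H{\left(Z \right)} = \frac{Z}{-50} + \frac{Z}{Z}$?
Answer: $\frac{306}{25} \approx 12.24$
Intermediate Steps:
$H{\left(Z \right)} = 1 - \frac{Z}{50}$ ($H{\left(Z \right)} = Z \left(- \frac{1}{50}\right) + 1 = - \frac{Z}{50} + 1 = 1 - \frac{Z}{50}$)
$G = 9$ ($G = 3 - -6 = 3 + 6 = 9$)
$G H{\left(-18 \right)} = 9 \left(1 - - \frac{9}{25}\right) = 9 \left(1 + \frac{9}{25}\right) = 9 \cdot \frac{34}{25} = \frac{306}{25}$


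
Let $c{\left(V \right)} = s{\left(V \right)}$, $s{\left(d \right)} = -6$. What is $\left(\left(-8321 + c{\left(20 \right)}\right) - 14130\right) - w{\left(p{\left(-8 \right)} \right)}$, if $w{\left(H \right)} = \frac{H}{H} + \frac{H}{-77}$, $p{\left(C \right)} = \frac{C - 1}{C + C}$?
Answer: $- \frac{27668247}{1232} \approx -22458.0$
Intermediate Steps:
$c{\left(V \right)} = -6$
$p{\left(C \right)} = \frac{-1 + C}{2 C}$
$w{\left(H \right)} = 1 - \frac{H}{77}$ ($w{\left(H \right)} = 1 + H \left(- \frac{1}{77}\right) = 1 - \frac{H}{77}$)
$\left(\left(-8321 + c{\left(20 \right)}\right) - 14130\right) - w{\left(p{\left(-8 \right)} \right)} = \left(\left(-8321 - 6\right) - 14130\right) - \left(1 - \frac{\frac{1}{2} \frac{1}{-8} \left(-1 - 8\right)}{77}\right) = \left(-8327 - 14130\right) - \left(1 - \frac{\frac{1}{2} \left(- \frac{1}{8}\right) \left(-9\right)}{77}\right) = -22457 - \left(1 - \frac{9}{1232}\right) = -22457 - \frac{1223}{1232} = - \frac{27668247}{1232}$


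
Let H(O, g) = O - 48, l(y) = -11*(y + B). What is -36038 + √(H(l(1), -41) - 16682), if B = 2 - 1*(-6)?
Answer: -36038 + I*√16829 ≈ -36038.0 + 129.73*I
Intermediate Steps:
B = 8 (B = 2 + 6 = 8)
l(y) = -88 - 11*y (l(y) = -11*(y + 8) = -11*(8 + y) = -88 - 11*y)
H(O, g) = -48 + O
-36038 + √(H(l(1), -41) - 16682) = -36038 + √((-48 + (-88 - 11*1)) - 16682) = -36038 + √((-48 + (-88 - 11)) - 16682) = -36038 + √((-48 - 99) - 16682) = -36038 + √(-147 - 16682) = -36038 + √(-16829) = -36038 + I*√16829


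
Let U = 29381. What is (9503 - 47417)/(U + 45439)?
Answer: -6319/12470 ≈ -0.50674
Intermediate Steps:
(9503 - 47417)/(U + 45439) = (9503 - 47417)/(29381 + 45439) = -37914/74820 = -37914*1/74820 = -6319/12470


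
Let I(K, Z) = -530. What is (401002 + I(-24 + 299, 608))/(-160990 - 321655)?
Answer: -400472/482645 ≈ -0.82974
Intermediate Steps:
(401002 + I(-24 + 299, 608))/(-160990 - 321655) = (401002 - 530)/(-160990 - 321655) = 400472/(-482645) = 400472*(-1/482645) = -400472/482645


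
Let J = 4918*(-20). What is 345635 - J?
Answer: 443995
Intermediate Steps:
J = -98360
345635 - J = 345635 - 1*(-98360) = 345635 + 98360 = 443995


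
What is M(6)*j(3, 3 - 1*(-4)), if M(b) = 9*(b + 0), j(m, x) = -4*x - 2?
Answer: -1620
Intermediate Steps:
j(m, x) = -2 - 4*x
M(b) = 9*b
M(6)*j(3, 3 - 1*(-4)) = (9*6)*(-2 - 4*(3 - 1*(-4))) = 54*(-2 - 4*(3 + 4)) = 54*(-2 - 4*7) = 54*(-2 - 28) = 54*(-30) = -1620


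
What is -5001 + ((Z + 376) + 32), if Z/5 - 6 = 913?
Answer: 2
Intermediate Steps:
Z = 4595 (Z = 30 + 5*913 = 30 + 4565 = 4595)
-5001 + ((Z + 376) + 32) = -5001 + ((4595 + 376) + 32) = -5001 + (4971 + 32) = -5001 + 5003 = 2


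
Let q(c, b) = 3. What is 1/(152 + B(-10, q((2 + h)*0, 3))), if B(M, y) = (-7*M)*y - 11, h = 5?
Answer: 1/351 ≈ 0.0028490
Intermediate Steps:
B(M, y) = -11 - 7*M*y (B(M, y) = -7*M*y - 11 = -11 - 7*M*y)
1/(152 + B(-10, q((2 + h)*0, 3))) = 1/(152 + (-11 - 7*(-10)*3)) = 1/(152 + (-11 + 210)) = 1/(152 + 199) = 1/351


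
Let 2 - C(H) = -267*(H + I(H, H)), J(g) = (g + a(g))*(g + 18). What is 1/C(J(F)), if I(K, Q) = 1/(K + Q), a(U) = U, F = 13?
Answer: 1612/346909115 ≈ 4.6467e-6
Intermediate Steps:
J(g) = 2*g*(18 + g) (J(g) = (g + g)*(g + 18) = (2*g)*(18 + g) = 2*g*(18 + g))
C(H) = 2 + 267*H + 267/(2*H) (C(H) = 2 - (-267)*(H + 1/(H + H)) = 2 - (-267)*(H + 1/(2*H)) = 2 - (-267*H - 267/(2*H)) = 2 + (267*H + 267/(2*H)) = 2 + 267*H + 267/(2*H))
1/C(J(F)) = 1/(2 + 267*(2*13*(18 + 13)) + 267/(2*((2*13*(18 + 13))))) = 1/(2 + 267*(2*13*31) + 267/(2*((2*13*31)))) = 1/(2 + 267*806 + (267/2)/806) = 1/(2 + 215202 + (267/2)*(1/806)) = 1/(2 + 215202 + 267/1612) = 1/(346909115/1612) = 1612/346909115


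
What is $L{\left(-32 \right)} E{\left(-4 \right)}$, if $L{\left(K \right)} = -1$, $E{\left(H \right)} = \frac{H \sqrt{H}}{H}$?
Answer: $- 2 i \approx - 2.0 i$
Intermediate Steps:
$E{\left(H \right)} = \sqrt{H}$ ($E{\left(H \right)} = \frac{H^{\frac{3}{2}}}{H} = \sqrt{H}$)
$L{\left(-32 \right)} E{\left(-4 \right)} = - \sqrt{-4} = - 2 i$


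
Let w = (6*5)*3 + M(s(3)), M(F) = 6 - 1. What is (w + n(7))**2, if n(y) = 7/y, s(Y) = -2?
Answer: 9216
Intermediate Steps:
M(F) = 5
w = 95 (w = (6*5)*3 + 5 = 30*3 + 5 = 90 + 5 = 95)
(w + n(7))**2 = (95 + 7/7)**2 = (95 + 7*(1/7))**2 = (95 + 1)**2 = 96**2 = 9216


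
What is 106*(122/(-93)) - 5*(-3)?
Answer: -11537/93 ≈ -124.05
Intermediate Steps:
106*(122/(-93)) - 5*(-3) = 106*(122*(-1/93)) + 15 = 106*(-122/93) + 15 = -12932/93 + 15 = -11537/93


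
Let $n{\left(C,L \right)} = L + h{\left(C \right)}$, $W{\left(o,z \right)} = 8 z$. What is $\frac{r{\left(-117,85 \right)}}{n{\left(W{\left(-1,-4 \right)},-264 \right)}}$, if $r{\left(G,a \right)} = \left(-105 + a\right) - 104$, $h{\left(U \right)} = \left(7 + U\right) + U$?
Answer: $\frac{124}{321} \approx 0.38629$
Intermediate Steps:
$h{\left(U \right)} = 7 + 2 U$
$r{\left(G,a \right)} = -209 + a$
$n{\left(C,L \right)} = 7 + L + 2 C$ ($n{\left(C,L \right)} = L + \left(7 + 2 C\right) = 7 + L + 2 C$)
$\frac{r{\left(-117,85 \right)}}{n{\left(W{\left(-1,-4 \right)},-264 \right)}} = \frac{-209 + 85}{7 - 264 + 2 \cdot 8 \left(-4\right)} = - \frac{124}{7 - 264 + 2 \left(-32\right)} = - \frac{124}{7 - 264 - 64} = - \frac{124}{-321} = \left(-124\right) \left(- \frac{1}{321}\right) = \frac{124}{321}$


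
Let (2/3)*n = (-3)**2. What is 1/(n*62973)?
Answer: 2/1700271 ≈ 1.1763e-6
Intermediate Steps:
n = 27/2 (n = (3/2)*(-3)**2 = (3/2)*9 = 27/2 ≈ 13.500)
1/(n*62973) = 1/((27/2)*62973) = 1/(1700271/2) = 2/1700271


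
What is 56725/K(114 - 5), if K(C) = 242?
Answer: 56725/242 ≈ 234.40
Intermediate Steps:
56725/K(114 - 5) = 56725/242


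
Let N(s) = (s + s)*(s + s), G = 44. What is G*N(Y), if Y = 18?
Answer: 57024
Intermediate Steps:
N(s) = 4*s**2 (N(s) = (2*s)*(2*s) = 4*s**2)
G*N(Y) = 44*(4*18**2) = 44*(4*324) = 44*1296 = 57024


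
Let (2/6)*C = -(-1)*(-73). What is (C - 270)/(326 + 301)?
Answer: -163/209 ≈ -0.77990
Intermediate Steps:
C = -219 (C = 3*(-(-1)*(-73)) = 3*(-1*73) = 3*(-73) = -219)
(C - 270)/(326 + 301) = (-219 - 270)/(326 + 301) = -489/627 = -489*1/627 = -163/209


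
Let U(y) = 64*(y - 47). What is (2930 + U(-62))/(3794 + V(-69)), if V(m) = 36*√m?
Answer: -3837631/3620965 + 36414*I*√69/3620965 ≈ -1.0598 + 0.083535*I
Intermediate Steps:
U(y) = -3008 + 64*y (U(y) = 64*(-47 + y) = -3008 + 64*y)
(2930 + U(-62))/(3794 + V(-69)) = (2930 + (-3008 + 64*(-62)))/(3794 + 36*√(-69)) = (2930 + (-3008 - 3968))/(3794 + 36*(I*√69)) = (2930 - 6976)/(3794 + 36*I*√69) = -4046/(3794 + 36*I*√69)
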